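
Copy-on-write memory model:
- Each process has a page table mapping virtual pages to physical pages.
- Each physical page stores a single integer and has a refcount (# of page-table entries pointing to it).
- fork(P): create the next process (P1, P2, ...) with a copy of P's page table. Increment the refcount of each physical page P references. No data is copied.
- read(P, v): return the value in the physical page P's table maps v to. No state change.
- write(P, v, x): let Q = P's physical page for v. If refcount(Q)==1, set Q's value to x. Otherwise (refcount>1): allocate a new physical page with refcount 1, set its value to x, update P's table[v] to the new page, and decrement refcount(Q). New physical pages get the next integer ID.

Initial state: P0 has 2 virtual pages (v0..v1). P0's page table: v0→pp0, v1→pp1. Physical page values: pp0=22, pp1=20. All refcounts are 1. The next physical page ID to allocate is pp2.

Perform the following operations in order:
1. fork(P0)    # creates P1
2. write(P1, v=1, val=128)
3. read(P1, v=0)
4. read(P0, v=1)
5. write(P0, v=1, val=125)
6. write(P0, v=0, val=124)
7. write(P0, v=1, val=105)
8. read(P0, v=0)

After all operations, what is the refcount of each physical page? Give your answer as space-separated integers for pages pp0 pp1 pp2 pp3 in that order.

Op 1: fork(P0) -> P1. 2 ppages; refcounts: pp0:2 pp1:2
Op 2: write(P1, v1, 128). refcount(pp1)=2>1 -> COPY to pp2. 3 ppages; refcounts: pp0:2 pp1:1 pp2:1
Op 3: read(P1, v0) -> 22. No state change.
Op 4: read(P0, v1) -> 20. No state change.
Op 5: write(P0, v1, 125). refcount(pp1)=1 -> write in place. 3 ppages; refcounts: pp0:2 pp1:1 pp2:1
Op 6: write(P0, v0, 124). refcount(pp0)=2>1 -> COPY to pp3. 4 ppages; refcounts: pp0:1 pp1:1 pp2:1 pp3:1
Op 7: write(P0, v1, 105). refcount(pp1)=1 -> write in place. 4 ppages; refcounts: pp0:1 pp1:1 pp2:1 pp3:1
Op 8: read(P0, v0) -> 124. No state change.

Answer: 1 1 1 1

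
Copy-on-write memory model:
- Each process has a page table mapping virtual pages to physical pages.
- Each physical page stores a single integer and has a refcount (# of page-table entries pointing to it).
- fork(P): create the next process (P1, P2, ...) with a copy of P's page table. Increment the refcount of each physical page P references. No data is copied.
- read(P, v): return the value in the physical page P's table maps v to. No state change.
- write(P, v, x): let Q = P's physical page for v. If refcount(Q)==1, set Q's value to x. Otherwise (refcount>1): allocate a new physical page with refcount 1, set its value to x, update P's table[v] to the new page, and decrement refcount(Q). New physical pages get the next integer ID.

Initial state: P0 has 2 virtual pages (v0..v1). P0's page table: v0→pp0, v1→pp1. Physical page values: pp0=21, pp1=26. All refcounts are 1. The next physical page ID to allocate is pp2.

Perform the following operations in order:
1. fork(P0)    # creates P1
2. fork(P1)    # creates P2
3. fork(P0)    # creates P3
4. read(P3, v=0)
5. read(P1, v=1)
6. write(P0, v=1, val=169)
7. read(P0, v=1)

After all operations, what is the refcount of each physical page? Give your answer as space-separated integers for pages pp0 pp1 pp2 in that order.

Op 1: fork(P0) -> P1. 2 ppages; refcounts: pp0:2 pp1:2
Op 2: fork(P1) -> P2. 2 ppages; refcounts: pp0:3 pp1:3
Op 3: fork(P0) -> P3. 2 ppages; refcounts: pp0:4 pp1:4
Op 4: read(P3, v0) -> 21. No state change.
Op 5: read(P1, v1) -> 26. No state change.
Op 6: write(P0, v1, 169). refcount(pp1)=4>1 -> COPY to pp2. 3 ppages; refcounts: pp0:4 pp1:3 pp2:1
Op 7: read(P0, v1) -> 169. No state change.

Answer: 4 3 1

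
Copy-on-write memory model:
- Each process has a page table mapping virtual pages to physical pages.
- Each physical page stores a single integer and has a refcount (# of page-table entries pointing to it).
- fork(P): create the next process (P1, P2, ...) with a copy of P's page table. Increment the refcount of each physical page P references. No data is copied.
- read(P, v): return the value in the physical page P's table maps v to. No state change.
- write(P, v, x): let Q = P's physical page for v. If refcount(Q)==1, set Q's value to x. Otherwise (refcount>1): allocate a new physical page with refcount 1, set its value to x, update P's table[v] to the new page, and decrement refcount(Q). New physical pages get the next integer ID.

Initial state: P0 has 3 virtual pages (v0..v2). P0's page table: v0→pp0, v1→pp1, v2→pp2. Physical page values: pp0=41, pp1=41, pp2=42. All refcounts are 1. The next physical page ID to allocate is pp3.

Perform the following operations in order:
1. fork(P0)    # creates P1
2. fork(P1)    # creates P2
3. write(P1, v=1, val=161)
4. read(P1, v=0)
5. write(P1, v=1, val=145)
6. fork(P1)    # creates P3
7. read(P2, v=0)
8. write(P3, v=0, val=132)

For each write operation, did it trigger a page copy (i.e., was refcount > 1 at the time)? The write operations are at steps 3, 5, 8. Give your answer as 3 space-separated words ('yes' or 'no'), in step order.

Op 1: fork(P0) -> P1. 3 ppages; refcounts: pp0:2 pp1:2 pp2:2
Op 2: fork(P1) -> P2. 3 ppages; refcounts: pp0:3 pp1:3 pp2:3
Op 3: write(P1, v1, 161). refcount(pp1)=3>1 -> COPY to pp3. 4 ppages; refcounts: pp0:3 pp1:2 pp2:3 pp3:1
Op 4: read(P1, v0) -> 41. No state change.
Op 5: write(P1, v1, 145). refcount(pp3)=1 -> write in place. 4 ppages; refcounts: pp0:3 pp1:2 pp2:3 pp3:1
Op 6: fork(P1) -> P3. 4 ppages; refcounts: pp0:4 pp1:2 pp2:4 pp3:2
Op 7: read(P2, v0) -> 41. No state change.
Op 8: write(P3, v0, 132). refcount(pp0)=4>1 -> COPY to pp4. 5 ppages; refcounts: pp0:3 pp1:2 pp2:4 pp3:2 pp4:1

yes no yes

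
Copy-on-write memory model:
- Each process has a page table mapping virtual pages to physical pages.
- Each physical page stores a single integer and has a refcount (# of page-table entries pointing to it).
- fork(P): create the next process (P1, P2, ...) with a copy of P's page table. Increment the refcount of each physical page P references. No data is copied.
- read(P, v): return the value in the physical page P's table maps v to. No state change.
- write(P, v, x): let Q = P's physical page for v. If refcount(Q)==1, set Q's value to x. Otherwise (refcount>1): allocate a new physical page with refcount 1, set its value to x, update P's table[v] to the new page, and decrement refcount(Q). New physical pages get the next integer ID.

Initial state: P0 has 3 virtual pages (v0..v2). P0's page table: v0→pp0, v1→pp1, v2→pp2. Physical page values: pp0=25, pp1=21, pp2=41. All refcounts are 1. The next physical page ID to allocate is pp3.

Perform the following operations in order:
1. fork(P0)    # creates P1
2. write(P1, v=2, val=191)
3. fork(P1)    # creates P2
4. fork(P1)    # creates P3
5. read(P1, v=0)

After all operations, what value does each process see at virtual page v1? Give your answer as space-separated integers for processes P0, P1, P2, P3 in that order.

Op 1: fork(P0) -> P1. 3 ppages; refcounts: pp0:2 pp1:2 pp2:2
Op 2: write(P1, v2, 191). refcount(pp2)=2>1 -> COPY to pp3. 4 ppages; refcounts: pp0:2 pp1:2 pp2:1 pp3:1
Op 3: fork(P1) -> P2. 4 ppages; refcounts: pp0:3 pp1:3 pp2:1 pp3:2
Op 4: fork(P1) -> P3. 4 ppages; refcounts: pp0:4 pp1:4 pp2:1 pp3:3
Op 5: read(P1, v0) -> 25. No state change.
P0: v1 -> pp1 = 21
P1: v1 -> pp1 = 21
P2: v1 -> pp1 = 21
P3: v1 -> pp1 = 21

Answer: 21 21 21 21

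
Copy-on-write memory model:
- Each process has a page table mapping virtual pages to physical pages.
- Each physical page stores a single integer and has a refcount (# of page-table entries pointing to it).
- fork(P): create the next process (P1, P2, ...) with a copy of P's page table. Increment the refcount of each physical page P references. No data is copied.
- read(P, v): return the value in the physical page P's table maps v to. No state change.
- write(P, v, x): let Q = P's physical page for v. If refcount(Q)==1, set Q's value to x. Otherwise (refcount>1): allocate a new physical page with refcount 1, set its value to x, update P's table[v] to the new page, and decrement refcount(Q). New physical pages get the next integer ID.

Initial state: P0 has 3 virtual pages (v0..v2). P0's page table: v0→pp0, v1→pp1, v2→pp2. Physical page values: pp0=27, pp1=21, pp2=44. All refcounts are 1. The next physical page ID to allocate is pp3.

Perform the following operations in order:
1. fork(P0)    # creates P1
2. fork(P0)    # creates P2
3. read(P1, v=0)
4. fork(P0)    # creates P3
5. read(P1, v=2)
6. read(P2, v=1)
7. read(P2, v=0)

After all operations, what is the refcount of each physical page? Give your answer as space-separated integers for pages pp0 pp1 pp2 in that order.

Op 1: fork(P0) -> P1. 3 ppages; refcounts: pp0:2 pp1:2 pp2:2
Op 2: fork(P0) -> P2. 3 ppages; refcounts: pp0:3 pp1:3 pp2:3
Op 3: read(P1, v0) -> 27. No state change.
Op 4: fork(P0) -> P3. 3 ppages; refcounts: pp0:4 pp1:4 pp2:4
Op 5: read(P1, v2) -> 44. No state change.
Op 6: read(P2, v1) -> 21. No state change.
Op 7: read(P2, v0) -> 27. No state change.

Answer: 4 4 4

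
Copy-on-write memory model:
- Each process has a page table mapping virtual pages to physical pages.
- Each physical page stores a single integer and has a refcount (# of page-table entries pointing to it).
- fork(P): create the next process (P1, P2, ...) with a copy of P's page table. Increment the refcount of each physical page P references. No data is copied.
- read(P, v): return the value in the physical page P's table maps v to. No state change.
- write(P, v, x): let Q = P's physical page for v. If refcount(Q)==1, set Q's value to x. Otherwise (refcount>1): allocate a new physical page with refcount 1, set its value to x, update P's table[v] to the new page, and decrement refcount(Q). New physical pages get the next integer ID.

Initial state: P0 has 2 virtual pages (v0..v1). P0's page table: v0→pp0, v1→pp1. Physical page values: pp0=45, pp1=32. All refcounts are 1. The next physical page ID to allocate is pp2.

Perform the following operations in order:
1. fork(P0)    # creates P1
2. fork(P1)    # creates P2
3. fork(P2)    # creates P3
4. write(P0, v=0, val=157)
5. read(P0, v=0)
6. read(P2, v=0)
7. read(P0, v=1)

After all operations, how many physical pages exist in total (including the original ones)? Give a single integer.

Op 1: fork(P0) -> P1. 2 ppages; refcounts: pp0:2 pp1:2
Op 2: fork(P1) -> P2. 2 ppages; refcounts: pp0:3 pp1:3
Op 3: fork(P2) -> P3. 2 ppages; refcounts: pp0:4 pp1:4
Op 4: write(P0, v0, 157). refcount(pp0)=4>1 -> COPY to pp2. 3 ppages; refcounts: pp0:3 pp1:4 pp2:1
Op 5: read(P0, v0) -> 157. No state change.
Op 6: read(P2, v0) -> 45. No state change.
Op 7: read(P0, v1) -> 32. No state change.

Answer: 3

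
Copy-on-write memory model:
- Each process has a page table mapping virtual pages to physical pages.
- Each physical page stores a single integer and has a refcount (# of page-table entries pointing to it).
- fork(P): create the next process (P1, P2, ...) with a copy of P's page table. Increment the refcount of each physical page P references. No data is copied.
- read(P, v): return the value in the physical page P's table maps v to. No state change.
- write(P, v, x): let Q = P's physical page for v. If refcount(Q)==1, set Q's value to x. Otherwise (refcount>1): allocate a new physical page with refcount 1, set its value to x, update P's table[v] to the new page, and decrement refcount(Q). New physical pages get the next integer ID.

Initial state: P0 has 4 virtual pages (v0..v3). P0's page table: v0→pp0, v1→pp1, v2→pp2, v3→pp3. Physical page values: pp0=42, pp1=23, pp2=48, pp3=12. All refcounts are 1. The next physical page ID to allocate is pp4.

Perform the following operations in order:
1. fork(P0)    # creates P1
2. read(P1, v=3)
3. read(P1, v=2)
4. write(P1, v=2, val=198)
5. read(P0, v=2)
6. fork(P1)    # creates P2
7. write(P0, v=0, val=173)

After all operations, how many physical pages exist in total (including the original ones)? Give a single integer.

Op 1: fork(P0) -> P1. 4 ppages; refcounts: pp0:2 pp1:2 pp2:2 pp3:2
Op 2: read(P1, v3) -> 12. No state change.
Op 3: read(P1, v2) -> 48. No state change.
Op 4: write(P1, v2, 198). refcount(pp2)=2>1 -> COPY to pp4. 5 ppages; refcounts: pp0:2 pp1:2 pp2:1 pp3:2 pp4:1
Op 5: read(P0, v2) -> 48. No state change.
Op 6: fork(P1) -> P2. 5 ppages; refcounts: pp0:3 pp1:3 pp2:1 pp3:3 pp4:2
Op 7: write(P0, v0, 173). refcount(pp0)=3>1 -> COPY to pp5. 6 ppages; refcounts: pp0:2 pp1:3 pp2:1 pp3:3 pp4:2 pp5:1

Answer: 6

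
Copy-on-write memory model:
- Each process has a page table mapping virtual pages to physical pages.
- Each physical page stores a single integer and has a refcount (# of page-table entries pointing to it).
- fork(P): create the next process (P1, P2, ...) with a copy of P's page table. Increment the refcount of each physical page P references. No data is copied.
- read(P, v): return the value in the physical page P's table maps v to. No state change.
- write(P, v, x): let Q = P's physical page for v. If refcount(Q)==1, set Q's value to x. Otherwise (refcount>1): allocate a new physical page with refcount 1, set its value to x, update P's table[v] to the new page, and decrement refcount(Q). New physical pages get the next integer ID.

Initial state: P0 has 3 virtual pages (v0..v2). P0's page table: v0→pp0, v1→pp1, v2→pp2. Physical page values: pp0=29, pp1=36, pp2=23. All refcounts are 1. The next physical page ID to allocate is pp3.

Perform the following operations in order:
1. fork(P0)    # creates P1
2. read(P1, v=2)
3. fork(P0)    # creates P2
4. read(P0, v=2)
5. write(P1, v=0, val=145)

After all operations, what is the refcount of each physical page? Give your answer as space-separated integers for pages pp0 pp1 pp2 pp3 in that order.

Answer: 2 3 3 1

Derivation:
Op 1: fork(P0) -> P1. 3 ppages; refcounts: pp0:2 pp1:2 pp2:2
Op 2: read(P1, v2) -> 23. No state change.
Op 3: fork(P0) -> P2. 3 ppages; refcounts: pp0:3 pp1:3 pp2:3
Op 4: read(P0, v2) -> 23. No state change.
Op 5: write(P1, v0, 145). refcount(pp0)=3>1 -> COPY to pp3. 4 ppages; refcounts: pp0:2 pp1:3 pp2:3 pp3:1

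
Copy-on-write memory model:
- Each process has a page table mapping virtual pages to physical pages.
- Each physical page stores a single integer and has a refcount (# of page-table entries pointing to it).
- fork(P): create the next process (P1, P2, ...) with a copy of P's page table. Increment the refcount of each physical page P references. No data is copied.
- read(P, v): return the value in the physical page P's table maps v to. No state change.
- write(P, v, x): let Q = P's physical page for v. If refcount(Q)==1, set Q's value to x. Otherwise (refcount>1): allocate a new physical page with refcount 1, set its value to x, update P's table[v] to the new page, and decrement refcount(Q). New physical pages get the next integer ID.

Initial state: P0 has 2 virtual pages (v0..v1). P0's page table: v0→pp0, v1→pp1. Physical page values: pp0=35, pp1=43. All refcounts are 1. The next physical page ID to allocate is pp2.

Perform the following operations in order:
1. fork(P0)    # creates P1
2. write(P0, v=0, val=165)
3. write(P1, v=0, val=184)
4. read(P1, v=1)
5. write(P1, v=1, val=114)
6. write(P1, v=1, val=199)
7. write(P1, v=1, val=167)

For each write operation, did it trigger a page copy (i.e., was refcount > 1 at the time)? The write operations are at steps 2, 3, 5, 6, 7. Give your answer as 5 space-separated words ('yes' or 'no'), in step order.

Op 1: fork(P0) -> P1. 2 ppages; refcounts: pp0:2 pp1:2
Op 2: write(P0, v0, 165). refcount(pp0)=2>1 -> COPY to pp2. 3 ppages; refcounts: pp0:1 pp1:2 pp2:1
Op 3: write(P1, v0, 184). refcount(pp0)=1 -> write in place. 3 ppages; refcounts: pp0:1 pp1:2 pp2:1
Op 4: read(P1, v1) -> 43. No state change.
Op 5: write(P1, v1, 114). refcount(pp1)=2>1 -> COPY to pp3. 4 ppages; refcounts: pp0:1 pp1:1 pp2:1 pp3:1
Op 6: write(P1, v1, 199). refcount(pp3)=1 -> write in place. 4 ppages; refcounts: pp0:1 pp1:1 pp2:1 pp3:1
Op 7: write(P1, v1, 167). refcount(pp3)=1 -> write in place. 4 ppages; refcounts: pp0:1 pp1:1 pp2:1 pp3:1

yes no yes no no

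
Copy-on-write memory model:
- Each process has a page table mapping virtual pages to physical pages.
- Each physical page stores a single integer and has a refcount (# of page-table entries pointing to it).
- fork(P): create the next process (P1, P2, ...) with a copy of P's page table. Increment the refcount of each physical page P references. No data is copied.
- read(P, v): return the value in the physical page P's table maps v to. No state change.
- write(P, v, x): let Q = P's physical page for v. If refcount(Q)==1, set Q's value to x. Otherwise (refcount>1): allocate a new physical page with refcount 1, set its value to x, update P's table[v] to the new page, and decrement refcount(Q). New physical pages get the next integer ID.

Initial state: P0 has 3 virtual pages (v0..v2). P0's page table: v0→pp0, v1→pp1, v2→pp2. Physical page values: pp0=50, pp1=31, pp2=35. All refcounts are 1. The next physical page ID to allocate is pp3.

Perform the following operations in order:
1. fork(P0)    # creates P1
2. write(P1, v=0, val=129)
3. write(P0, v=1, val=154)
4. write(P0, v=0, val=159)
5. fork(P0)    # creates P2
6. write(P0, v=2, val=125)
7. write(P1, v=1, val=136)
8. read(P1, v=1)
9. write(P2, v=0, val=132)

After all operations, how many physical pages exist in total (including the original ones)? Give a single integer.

Answer: 7

Derivation:
Op 1: fork(P0) -> P1. 3 ppages; refcounts: pp0:2 pp1:2 pp2:2
Op 2: write(P1, v0, 129). refcount(pp0)=2>1 -> COPY to pp3. 4 ppages; refcounts: pp0:1 pp1:2 pp2:2 pp3:1
Op 3: write(P0, v1, 154). refcount(pp1)=2>1 -> COPY to pp4. 5 ppages; refcounts: pp0:1 pp1:1 pp2:2 pp3:1 pp4:1
Op 4: write(P0, v0, 159). refcount(pp0)=1 -> write in place. 5 ppages; refcounts: pp0:1 pp1:1 pp2:2 pp3:1 pp4:1
Op 5: fork(P0) -> P2. 5 ppages; refcounts: pp0:2 pp1:1 pp2:3 pp3:1 pp4:2
Op 6: write(P0, v2, 125). refcount(pp2)=3>1 -> COPY to pp5. 6 ppages; refcounts: pp0:2 pp1:1 pp2:2 pp3:1 pp4:2 pp5:1
Op 7: write(P1, v1, 136). refcount(pp1)=1 -> write in place. 6 ppages; refcounts: pp0:2 pp1:1 pp2:2 pp3:1 pp4:2 pp5:1
Op 8: read(P1, v1) -> 136. No state change.
Op 9: write(P2, v0, 132). refcount(pp0)=2>1 -> COPY to pp6. 7 ppages; refcounts: pp0:1 pp1:1 pp2:2 pp3:1 pp4:2 pp5:1 pp6:1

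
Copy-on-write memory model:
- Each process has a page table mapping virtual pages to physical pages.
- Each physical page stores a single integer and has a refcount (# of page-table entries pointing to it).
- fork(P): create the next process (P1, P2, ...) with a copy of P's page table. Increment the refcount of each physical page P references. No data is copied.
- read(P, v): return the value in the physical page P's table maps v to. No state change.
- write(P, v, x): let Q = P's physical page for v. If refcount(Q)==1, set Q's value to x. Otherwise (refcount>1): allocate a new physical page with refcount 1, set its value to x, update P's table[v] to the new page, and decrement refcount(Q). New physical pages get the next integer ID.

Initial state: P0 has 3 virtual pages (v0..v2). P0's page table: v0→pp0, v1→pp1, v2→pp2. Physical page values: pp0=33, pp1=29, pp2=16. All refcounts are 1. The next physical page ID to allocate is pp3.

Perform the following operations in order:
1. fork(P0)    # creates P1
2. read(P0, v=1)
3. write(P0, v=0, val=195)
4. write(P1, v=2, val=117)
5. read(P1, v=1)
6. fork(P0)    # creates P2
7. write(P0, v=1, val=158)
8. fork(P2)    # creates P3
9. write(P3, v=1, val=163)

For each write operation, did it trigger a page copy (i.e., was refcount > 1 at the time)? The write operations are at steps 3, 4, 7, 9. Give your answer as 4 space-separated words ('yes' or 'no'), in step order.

Op 1: fork(P0) -> P1. 3 ppages; refcounts: pp0:2 pp1:2 pp2:2
Op 2: read(P0, v1) -> 29. No state change.
Op 3: write(P0, v0, 195). refcount(pp0)=2>1 -> COPY to pp3. 4 ppages; refcounts: pp0:1 pp1:2 pp2:2 pp3:1
Op 4: write(P1, v2, 117). refcount(pp2)=2>1 -> COPY to pp4. 5 ppages; refcounts: pp0:1 pp1:2 pp2:1 pp3:1 pp4:1
Op 5: read(P1, v1) -> 29. No state change.
Op 6: fork(P0) -> P2. 5 ppages; refcounts: pp0:1 pp1:3 pp2:2 pp3:2 pp4:1
Op 7: write(P0, v1, 158). refcount(pp1)=3>1 -> COPY to pp5. 6 ppages; refcounts: pp0:1 pp1:2 pp2:2 pp3:2 pp4:1 pp5:1
Op 8: fork(P2) -> P3. 6 ppages; refcounts: pp0:1 pp1:3 pp2:3 pp3:3 pp4:1 pp5:1
Op 9: write(P3, v1, 163). refcount(pp1)=3>1 -> COPY to pp6. 7 ppages; refcounts: pp0:1 pp1:2 pp2:3 pp3:3 pp4:1 pp5:1 pp6:1

yes yes yes yes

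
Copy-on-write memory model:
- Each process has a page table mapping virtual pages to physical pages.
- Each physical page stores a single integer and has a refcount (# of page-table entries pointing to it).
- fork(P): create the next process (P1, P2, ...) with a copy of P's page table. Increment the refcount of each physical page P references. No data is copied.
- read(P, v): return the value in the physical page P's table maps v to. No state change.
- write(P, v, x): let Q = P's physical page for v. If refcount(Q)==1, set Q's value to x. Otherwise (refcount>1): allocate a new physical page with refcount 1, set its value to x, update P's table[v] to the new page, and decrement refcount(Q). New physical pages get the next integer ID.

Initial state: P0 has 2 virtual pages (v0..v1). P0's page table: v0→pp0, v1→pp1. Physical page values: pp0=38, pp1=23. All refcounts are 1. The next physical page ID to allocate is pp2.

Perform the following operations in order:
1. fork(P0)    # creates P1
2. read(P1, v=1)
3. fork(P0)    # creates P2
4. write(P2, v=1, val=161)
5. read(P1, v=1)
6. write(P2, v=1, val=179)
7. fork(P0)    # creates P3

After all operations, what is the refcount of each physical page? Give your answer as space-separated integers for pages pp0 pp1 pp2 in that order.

Op 1: fork(P0) -> P1. 2 ppages; refcounts: pp0:2 pp1:2
Op 2: read(P1, v1) -> 23. No state change.
Op 3: fork(P0) -> P2. 2 ppages; refcounts: pp0:3 pp1:3
Op 4: write(P2, v1, 161). refcount(pp1)=3>1 -> COPY to pp2. 3 ppages; refcounts: pp0:3 pp1:2 pp2:1
Op 5: read(P1, v1) -> 23. No state change.
Op 6: write(P2, v1, 179). refcount(pp2)=1 -> write in place. 3 ppages; refcounts: pp0:3 pp1:2 pp2:1
Op 7: fork(P0) -> P3. 3 ppages; refcounts: pp0:4 pp1:3 pp2:1

Answer: 4 3 1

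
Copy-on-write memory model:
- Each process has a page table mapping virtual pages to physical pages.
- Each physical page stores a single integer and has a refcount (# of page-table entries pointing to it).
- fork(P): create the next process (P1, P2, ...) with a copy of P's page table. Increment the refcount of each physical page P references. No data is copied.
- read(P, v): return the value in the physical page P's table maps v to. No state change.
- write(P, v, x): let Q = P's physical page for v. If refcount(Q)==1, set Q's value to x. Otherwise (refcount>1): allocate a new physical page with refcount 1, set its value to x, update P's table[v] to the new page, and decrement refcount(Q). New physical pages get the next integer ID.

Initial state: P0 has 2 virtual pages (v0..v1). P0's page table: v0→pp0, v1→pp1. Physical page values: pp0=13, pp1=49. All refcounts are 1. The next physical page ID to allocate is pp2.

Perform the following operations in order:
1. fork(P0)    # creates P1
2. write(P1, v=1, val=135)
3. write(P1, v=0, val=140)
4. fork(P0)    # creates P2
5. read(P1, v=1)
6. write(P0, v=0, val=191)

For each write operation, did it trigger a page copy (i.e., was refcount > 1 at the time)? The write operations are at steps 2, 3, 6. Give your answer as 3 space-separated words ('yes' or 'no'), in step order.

Op 1: fork(P0) -> P1. 2 ppages; refcounts: pp0:2 pp1:2
Op 2: write(P1, v1, 135). refcount(pp1)=2>1 -> COPY to pp2. 3 ppages; refcounts: pp0:2 pp1:1 pp2:1
Op 3: write(P1, v0, 140). refcount(pp0)=2>1 -> COPY to pp3. 4 ppages; refcounts: pp0:1 pp1:1 pp2:1 pp3:1
Op 4: fork(P0) -> P2. 4 ppages; refcounts: pp0:2 pp1:2 pp2:1 pp3:1
Op 5: read(P1, v1) -> 135. No state change.
Op 6: write(P0, v0, 191). refcount(pp0)=2>1 -> COPY to pp4. 5 ppages; refcounts: pp0:1 pp1:2 pp2:1 pp3:1 pp4:1

yes yes yes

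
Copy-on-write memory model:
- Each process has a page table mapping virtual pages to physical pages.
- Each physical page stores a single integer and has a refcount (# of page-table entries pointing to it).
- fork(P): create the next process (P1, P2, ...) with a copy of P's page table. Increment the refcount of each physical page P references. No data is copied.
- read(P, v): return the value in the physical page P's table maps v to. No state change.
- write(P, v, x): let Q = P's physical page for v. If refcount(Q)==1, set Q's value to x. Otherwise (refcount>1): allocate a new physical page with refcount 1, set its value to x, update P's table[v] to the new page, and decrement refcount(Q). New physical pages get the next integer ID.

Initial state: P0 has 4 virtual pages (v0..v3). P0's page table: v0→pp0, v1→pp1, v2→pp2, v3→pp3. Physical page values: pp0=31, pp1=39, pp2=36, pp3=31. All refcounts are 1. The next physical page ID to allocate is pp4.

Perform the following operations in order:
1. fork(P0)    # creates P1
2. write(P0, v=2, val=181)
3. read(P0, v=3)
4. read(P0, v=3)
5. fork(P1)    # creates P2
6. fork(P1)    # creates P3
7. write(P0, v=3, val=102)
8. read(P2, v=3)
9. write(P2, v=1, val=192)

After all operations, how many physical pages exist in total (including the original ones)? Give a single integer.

Op 1: fork(P0) -> P1. 4 ppages; refcounts: pp0:2 pp1:2 pp2:2 pp3:2
Op 2: write(P0, v2, 181). refcount(pp2)=2>1 -> COPY to pp4. 5 ppages; refcounts: pp0:2 pp1:2 pp2:1 pp3:2 pp4:1
Op 3: read(P0, v3) -> 31. No state change.
Op 4: read(P0, v3) -> 31. No state change.
Op 5: fork(P1) -> P2. 5 ppages; refcounts: pp0:3 pp1:3 pp2:2 pp3:3 pp4:1
Op 6: fork(P1) -> P3. 5 ppages; refcounts: pp0:4 pp1:4 pp2:3 pp3:4 pp4:1
Op 7: write(P0, v3, 102). refcount(pp3)=4>1 -> COPY to pp5. 6 ppages; refcounts: pp0:4 pp1:4 pp2:3 pp3:3 pp4:1 pp5:1
Op 8: read(P2, v3) -> 31. No state change.
Op 9: write(P2, v1, 192). refcount(pp1)=4>1 -> COPY to pp6. 7 ppages; refcounts: pp0:4 pp1:3 pp2:3 pp3:3 pp4:1 pp5:1 pp6:1

Answer: 7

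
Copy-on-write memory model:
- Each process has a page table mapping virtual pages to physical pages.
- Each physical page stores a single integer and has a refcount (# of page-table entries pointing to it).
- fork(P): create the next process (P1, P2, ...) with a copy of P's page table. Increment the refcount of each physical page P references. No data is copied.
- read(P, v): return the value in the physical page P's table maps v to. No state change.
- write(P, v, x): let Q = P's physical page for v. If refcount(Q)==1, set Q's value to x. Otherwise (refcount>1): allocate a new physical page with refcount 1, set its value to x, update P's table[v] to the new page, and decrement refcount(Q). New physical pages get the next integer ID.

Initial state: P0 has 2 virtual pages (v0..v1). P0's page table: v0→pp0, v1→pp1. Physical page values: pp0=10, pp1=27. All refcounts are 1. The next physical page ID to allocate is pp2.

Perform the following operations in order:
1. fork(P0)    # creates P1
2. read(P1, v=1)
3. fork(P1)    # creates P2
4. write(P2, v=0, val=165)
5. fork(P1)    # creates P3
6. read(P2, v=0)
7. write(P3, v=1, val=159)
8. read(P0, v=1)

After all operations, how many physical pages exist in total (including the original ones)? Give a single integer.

Op 1: fork(P0) -> P1. 2 ppages; refcounts: pp0:2 pp1:2
Op 2: read(P1, v1) -> 27. No state change.
Op 3: fork(P1) -> P2. 2 ppages; refcounts: pp0:3 pp1:3
Op 4: write(P2, v0, 165). refcount(pp0)=3>1 -> COPY to pp2. 3 ppages; refcounts: pp0:2 pp1:3 pp2:1
Op 5: fork(P1) -> P3. 3 ppages; refcounts: pp0:3 pp1:4 pp2:1
Op 6: read(P2, v0) -> 165. No state change.
Op 7: write(P3, v1, 159). refcount(pp1)=4>1 -> COPY to pp3. 4 ppages; refcounts: pp0:3 pp1:3 pp2:1 pp3:1
Op 8: read(P0, v1) -> 27. No state change.

Answer: 4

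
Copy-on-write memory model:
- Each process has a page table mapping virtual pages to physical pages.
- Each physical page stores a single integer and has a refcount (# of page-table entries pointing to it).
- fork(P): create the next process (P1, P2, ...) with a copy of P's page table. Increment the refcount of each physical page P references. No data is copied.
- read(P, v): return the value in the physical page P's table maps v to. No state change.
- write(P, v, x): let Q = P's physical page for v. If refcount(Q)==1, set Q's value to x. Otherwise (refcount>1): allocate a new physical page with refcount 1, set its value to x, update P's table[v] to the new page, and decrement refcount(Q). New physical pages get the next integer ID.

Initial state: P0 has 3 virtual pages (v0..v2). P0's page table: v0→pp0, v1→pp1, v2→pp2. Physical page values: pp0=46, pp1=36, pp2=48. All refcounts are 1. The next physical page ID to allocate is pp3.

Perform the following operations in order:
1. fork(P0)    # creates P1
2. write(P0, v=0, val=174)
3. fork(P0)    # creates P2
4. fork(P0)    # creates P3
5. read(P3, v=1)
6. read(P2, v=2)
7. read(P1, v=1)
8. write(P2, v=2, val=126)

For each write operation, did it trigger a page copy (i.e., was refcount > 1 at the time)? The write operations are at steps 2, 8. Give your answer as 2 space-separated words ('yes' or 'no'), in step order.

Op 1: fork(P0) -> P1. 3 ppages; refcounts: pp0:2 pp1:2 pp2:2
Op 2: write(P0, v0, 174). refcount(pp0)=2>1 -> COPY to pp3. 4 ppages; refcounts: pp0:1 pp1:2 pp2:2 pp3:1
Op 3: fork(P0) -> P2. 4 ppages; refcounts: pp0:1 pp1:3 pp2:3 pp3:2
Op 4: fork(P0) -> P3. 4 ppages; refcounts: pp0:1 pp1:4 pp2:4 pp3:3
Op 5: read(P3, v1) -> 36. No state change.
Op 6: read(P2, v2) -> 48. No state change.
Op 7: read(P1, v1) -> 36. No state change.
Op 8: write(P2, v2, 126). refcount(pp2)=4>1 -> COPY to pp4. 5 ppages; refcounts: pp0:1 pp1:4 pp2:3 pp3:3 pp4:1

yes yes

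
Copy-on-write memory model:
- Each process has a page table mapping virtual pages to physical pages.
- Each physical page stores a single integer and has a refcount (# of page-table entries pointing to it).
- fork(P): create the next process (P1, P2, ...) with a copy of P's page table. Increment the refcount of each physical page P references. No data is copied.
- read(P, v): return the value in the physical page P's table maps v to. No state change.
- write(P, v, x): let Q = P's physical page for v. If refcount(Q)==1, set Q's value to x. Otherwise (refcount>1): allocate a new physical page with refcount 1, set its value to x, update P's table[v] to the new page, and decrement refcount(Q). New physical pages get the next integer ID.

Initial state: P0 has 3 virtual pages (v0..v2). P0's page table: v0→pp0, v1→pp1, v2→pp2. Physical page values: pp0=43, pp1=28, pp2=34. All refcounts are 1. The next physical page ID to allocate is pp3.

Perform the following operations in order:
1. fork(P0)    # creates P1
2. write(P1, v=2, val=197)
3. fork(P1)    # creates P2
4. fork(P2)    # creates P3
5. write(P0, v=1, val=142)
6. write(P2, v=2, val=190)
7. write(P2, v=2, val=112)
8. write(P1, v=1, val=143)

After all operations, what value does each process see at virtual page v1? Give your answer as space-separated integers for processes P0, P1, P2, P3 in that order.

Answer: 142 143 28 28

Derivation:
Op 1: fork(P0) -> P1. 3 ppages; refcounts: pp0:2 pp1:2 pp2:2
Op 2: write(P1, v2, 197). refcount(pp2)=2>1 -> COPY to pp3. 4 ppages; refcounts: pp0:2 pp1:2 pp2:1 pp3:1
Op 3: fork(P1) -> P2. 4 ppages; refcounts: pp0:3 pp1:3 pp2:1 pp3:2
Op 4: fork(P2) -> P3. 4 ppages; refcounts: pp0:4 pp1:4 pp2:1 pp3:3
Op 5: write(P0, v1, 142). refcount(pp1)=4>1 -> COPY to pp4. 5 ppages; refcounts: pp0:4 pp1:3 pp2:1 pp3:3 pp4:1
Op 6: write(P2, v2, 190). refcount(pp3)=3>1 -> COPY to pp5. 6 ppages; refcounts: pp0:4 pp1:3 pp2:1 pp3:2 pp4:1 pp5:1
Op 7: write(P2, v2, 112). refcount(pp5)=1 -> write in place. 6 ppages; refcounts: pp0:4 pp1:3 pp2:1 pp3:2 pp4:1 pp5:1
Op 8: write(P1, v1, 143). refcount(pp1)=3>1 -> COPY to pp6. 7 ppages; refcounts: pp0:4 pp1:2 pp2:1 pp3:2 pp4:1 pp5:1 pp6:1
P0: v1 -> pp4 = 142
P1: v1 -> pp6 = 143
P2: v1 -> pp1 = 28
P3: v1 -> pp1 = 28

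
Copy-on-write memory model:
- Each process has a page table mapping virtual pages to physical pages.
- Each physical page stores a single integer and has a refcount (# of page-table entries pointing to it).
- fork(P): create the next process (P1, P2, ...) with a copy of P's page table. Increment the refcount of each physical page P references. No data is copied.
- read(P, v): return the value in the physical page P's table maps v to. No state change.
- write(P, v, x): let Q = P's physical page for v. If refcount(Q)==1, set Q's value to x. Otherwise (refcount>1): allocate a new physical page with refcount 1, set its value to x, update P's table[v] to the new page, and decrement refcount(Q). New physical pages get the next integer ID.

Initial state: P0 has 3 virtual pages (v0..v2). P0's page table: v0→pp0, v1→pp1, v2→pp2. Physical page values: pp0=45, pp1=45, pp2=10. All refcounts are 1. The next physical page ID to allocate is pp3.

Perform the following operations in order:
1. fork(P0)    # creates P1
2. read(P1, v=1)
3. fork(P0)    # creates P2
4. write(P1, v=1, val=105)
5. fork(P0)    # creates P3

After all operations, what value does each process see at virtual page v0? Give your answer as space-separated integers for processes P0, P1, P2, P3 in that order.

Answer: 45 45 45 45

Derivation:
Op 1: fork(P0) -> P1. 3 ppages; refcounts: pp0:2 pp1:2 pp2:2
Op 2: read(P1, v1) -> 45. No state change.
Op 3: fork(P0) -> P2. 3 ppages; refcounts: pp0:3 pp1:3 pp2:3
Op 4: write(P1, v1, 105). refcount(pp1)=3>1 -> COPY to pp3. 4 ppages; refcounts: pp0:3 pp1:2 pp2:3 pp3:1
Op 5: fork(P0) -> P3. 4 ppages; refcounts: pp0:4 pp1:3 pp2:4 pp3:1
P0: v0 -> pp0 = 45
P1: v0 -> pp0 = 45
P2: v0 -> pp0 = 45
P3: v0 -> pp0 = 45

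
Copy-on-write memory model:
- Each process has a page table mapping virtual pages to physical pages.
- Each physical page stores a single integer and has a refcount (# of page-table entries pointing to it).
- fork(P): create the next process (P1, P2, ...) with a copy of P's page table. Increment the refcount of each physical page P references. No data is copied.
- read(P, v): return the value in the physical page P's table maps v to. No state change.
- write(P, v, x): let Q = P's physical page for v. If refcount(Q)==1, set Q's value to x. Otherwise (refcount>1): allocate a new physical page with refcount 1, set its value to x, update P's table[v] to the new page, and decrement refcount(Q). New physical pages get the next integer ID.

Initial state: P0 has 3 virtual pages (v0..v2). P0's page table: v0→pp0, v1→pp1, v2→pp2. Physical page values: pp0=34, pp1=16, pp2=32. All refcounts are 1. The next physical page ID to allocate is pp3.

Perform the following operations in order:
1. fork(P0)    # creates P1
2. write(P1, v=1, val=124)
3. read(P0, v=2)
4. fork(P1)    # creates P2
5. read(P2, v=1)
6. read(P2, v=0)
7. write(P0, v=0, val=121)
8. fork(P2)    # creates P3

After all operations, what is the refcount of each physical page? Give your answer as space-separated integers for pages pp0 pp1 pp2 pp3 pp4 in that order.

Answer: 3 1 4 3 1

Derivation:
Op 1: fork(P0) -> P1. 3 ppages; refcounts: pp0:2 pp1:2 pp2:2
Op 2: write(P1, v1, 124). refcount(pp1)=2>1 -> COPY to pp3. 4 ppages; refcounts: pp0:2 pp1:1 pp2:2 pp3:1
Op 3: read(P0, v2) -> 32. No state change.
Op 4: fork(P1) -> P2. 4 ppages; refcounts: pp0:3 pp1:1 pp2:3 pp3:2
Op 5: read(P2, v1) -> 124. No state change.
Op 6: read(P2, v0) -> 34. No state change.
Op 7: write(P0, v0, 121). refcount(pp0)=3>1 -> COPY to pp4. 5 ppages; refcounts: pp0:2 pp1:1 pp2:3 pp3:2 pp4:1
Op 8: fork(P2) -> P3. 5 ppages; refcounts: pp0:3 pp1:1 pp2:4 pp3:3 pp4:1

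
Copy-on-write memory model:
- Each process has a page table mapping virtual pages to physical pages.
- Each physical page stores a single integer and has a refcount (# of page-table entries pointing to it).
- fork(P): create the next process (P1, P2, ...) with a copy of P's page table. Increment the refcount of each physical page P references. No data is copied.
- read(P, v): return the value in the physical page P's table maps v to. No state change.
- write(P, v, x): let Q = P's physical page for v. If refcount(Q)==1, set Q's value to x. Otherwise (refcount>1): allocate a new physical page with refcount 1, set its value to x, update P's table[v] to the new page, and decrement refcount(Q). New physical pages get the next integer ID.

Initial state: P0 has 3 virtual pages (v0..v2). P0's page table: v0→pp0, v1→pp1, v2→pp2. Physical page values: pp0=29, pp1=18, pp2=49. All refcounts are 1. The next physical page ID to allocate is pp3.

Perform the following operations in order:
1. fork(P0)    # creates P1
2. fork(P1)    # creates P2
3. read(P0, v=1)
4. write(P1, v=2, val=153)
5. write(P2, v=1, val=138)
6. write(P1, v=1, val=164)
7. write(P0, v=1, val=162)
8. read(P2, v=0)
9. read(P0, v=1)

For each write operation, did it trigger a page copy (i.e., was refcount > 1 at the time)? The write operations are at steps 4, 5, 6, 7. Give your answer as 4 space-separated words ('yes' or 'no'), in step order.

Op 1: fork(P0) -> P1. 3 ppages; refcounts: pp0:2 pp1:2 pp2:2
Op 2: fork(P1) -> P2. 3 ppages; refcounts: pp0:3 pp1:3 pp2:3
Op 3: read(P0, v1) -> 18. No state change.
Op 4: write(P1, v2, 153). refcount(pp2)=3>1 -> COPY to pp3. 4 ppages; refcounts: pp0:3 pp1:3 pp2:2 pp3:1
Op 5: write(P2, v1, 138). refcount(pp1)=3>1 -> COPY to pp4. 5 ppages; refcounts: pp0:3 pp1:2 pp2:2 pp3:1 pp4:1
Op 6: write(P1, v1, 164). refcount(pp1)=2>1 -> COPY to pp5. 6 ppages; refcounts: pp0:3 pp1:1 pp2:2 pp3:1 pp4:1 pp5:1
Op 7: write(P0, v1, 162). refcount(pp1)=1 -> write in place. 6 ppages; refcounts: pp0:3 pp1:1 pp2:2 pp3:1 pp4:1 pp5:1
Op 8: read(P2, v0) -> 29. No state change.
Op 9: read(P0, v1) -> 162. No state change.

yes yes yes no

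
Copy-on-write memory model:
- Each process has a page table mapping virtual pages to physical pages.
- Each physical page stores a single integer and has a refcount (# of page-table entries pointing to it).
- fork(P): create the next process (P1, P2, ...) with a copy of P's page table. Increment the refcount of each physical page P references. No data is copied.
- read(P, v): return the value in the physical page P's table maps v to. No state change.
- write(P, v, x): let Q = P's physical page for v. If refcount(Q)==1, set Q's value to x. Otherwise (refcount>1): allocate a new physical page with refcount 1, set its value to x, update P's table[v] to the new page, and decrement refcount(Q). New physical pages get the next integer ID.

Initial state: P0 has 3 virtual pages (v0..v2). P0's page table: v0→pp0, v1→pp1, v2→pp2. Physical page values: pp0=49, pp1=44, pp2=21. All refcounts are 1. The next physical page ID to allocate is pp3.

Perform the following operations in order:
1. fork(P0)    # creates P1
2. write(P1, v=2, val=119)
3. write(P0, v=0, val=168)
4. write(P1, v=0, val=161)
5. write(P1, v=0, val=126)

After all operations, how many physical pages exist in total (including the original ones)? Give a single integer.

Op 1: fork(P0) -> P1. 3 ppages; refcounts: pp0:2 pp1:2 pp2:2
Op 2: write(P1, v2, 119). refcount(pp2)=2>1 -> COPY to pp3. 4 ppages; refcounts: pp0:2 pp1:2 pp2:1 pp3:1
Op 3: write(P0, v0, 168). refcount(pp0)=2>1 -> COPY to pp4. 5 ppages; refcounts: pp0:1 pp1:2 pp2:1 pp3:1 pp4:1
Op 4: write(P1, v0, 161). refcount(pp0)=1 -> write in place. 5 ppages; refcounts: pp0:1 pp1:2 pp2:1 pp3:1 pp4:1
Op 5: write(P1, v0, 126). refcount(pp0)=1 -> write in place. 5 ppages; refcounts: pp0:1 pp1:2 pp2:1 pp3:1 pp4:1

Answer: 5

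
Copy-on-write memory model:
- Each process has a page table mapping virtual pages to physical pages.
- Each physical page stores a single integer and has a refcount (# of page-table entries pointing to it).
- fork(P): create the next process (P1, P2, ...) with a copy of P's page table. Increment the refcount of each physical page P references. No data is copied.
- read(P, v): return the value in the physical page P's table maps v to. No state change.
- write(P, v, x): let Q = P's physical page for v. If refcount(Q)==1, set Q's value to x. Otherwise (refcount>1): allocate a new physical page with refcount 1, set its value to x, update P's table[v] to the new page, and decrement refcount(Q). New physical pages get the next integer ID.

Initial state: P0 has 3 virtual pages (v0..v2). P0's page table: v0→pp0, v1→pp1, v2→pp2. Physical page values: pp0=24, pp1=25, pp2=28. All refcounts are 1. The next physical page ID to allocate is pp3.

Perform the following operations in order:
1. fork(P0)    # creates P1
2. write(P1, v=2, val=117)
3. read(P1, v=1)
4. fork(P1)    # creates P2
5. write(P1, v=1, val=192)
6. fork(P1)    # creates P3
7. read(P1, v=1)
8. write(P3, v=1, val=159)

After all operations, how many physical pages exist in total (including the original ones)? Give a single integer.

Answer: 6

Derivation:
Op 1: fork(P0) -> P1. 3 ppages; refcounts: pp0:2 pp1:2 pp2:2
Op 2: write(P1, v2, 117). refcount(pp2)=2>1 -> COPY to pp3. 4 ppages; refcounts: pp0:2 pp1:2 pp2:1 pp3:1
Op 3: read(P1, v1) -> 25. No state change.
Op 4: fork(P1) -> P2. 4 ppages; refcounts: pp0:3 pp1:3 pp2:1 pp3:2
Op 5: write(P1, v1, 192). refcount(pp1)=3>1 -> COPY to pp4. 5 ppages; refcounts: pp0:3 pp1:2 pp2:1 pp3:2 pp4:1
Op 6: fork(P1) -> P3. 5 ppages; refcounts: pp0:4 pp1:2 pp2:1 pp3:3 pp4:2
Op 7: read(P1, v1) -> 192. No state change.
Op 8: write(P3, v1, 159). refcount(pp4)=2>1 -> COPY to pp5. 6 ppages; refcounts: pp0:4 pp1:2 pp2:1 pp3:3 pp4:1 pp5:1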